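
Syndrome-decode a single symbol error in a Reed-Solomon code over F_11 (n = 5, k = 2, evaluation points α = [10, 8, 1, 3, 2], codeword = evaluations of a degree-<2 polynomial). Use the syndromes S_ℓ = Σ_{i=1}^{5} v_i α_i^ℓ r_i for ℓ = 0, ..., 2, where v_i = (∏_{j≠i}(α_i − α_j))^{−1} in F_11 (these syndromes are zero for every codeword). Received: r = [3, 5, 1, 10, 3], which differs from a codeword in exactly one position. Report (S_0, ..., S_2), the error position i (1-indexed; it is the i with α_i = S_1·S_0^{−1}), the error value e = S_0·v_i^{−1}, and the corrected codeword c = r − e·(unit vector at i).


S = (2, 4, 8), error at position 5, error magnitude e = 3, c = [3, 5, 1, 10, 0].

Step 1: column multipliers v_i = (∏_{j≠i}(α_i − α_j))^{−1} mod 11.
  i = 1 (α = 10): (10−8)(10−1)(10−3)(10−2) = 2·9·7·8 = 1008 ≡ 7, so v_1 = 7^{−1} = 8 (mod 11).
  i = 2 (α = 8): (8−10)(8−1)(8−3)(8−2) = (−2)·7·5·6 = −420 ≡ 9, so v_2 = 9^{−1} = 5 (mod 11).
  i = 3 (α = 1): (1−10)(1−8)(1−3)(1−2) = (−9)·(−7)·(−2)·(−1) = 126 ≡ 5, so v_3 = 5^{−1} = 9 (mod 11).
  i = 4 (α = 3): (3−10)(3−8)(3−1)(3−2) = (−7)·(−5)·2·1 = 70 ≡ 4, so v_4 = 4^{−1} = 3 (mod 11).
  i = 5 (α = 2): (2−10)(2−8)(2−1)(2−3) = (−8)·(−6)·1·(−1) = −48 ≡ 7, so v_5 = 7^{−1} = 8 (mod 11).
  v = [8, 5, 9, 3, 8].
Step 2: syndromes of r = [3, 5, 1, 10, 3] (all sums mod 11).
  S_0 = Σ v_i r_i = 8·3 + 5·5 + 9·1 + 3·10 + 8·3 = 112 ≡ 2.
  S_1 = Σ v_i α_i r_i = 8·10·3 + 5·8·5 + 9·1·1 + 3·3·10 + 8·2·3 = 587 ≡ 4.
  α_i^2 mod 11 = [1, 9, 1, 9, 4].
  S_2 = Σ v_i α_i^2 r_i = 8·1·3 + 5·9·5 + 9·1·1 + 3·9·10 + 8·4·3 = 624 ≡ 8.
  S = (2, 4, 8) ≠ 0, so r is not a codeword (an error is present).
Step 3: locate the error. For a single error e at position i, S_ℓ = v_i·e·α_i^ℓ, so α_err = S_1/S_0.
  S_0^{−1} = 2^{−1} = 6 (mod 11), so α_err = 4·6 = 24 ≡ 2 = α_5. Error position i = 5.
  Consistency check: S_2/S_1 = 8·3 = 24 ≡ 2 = α_err ✓ (single-error assumption holds).
Step 4: error magnitude e = S_0/v_5 = S_0·∏_{j≠5}(α_5 − α_j) = 2·7 = 14 ≡ 3 (mod 11).
Step 5: correct position 5: c_5 = r_5 − e = 3 − 3 ≡ 0 (mod 11). Hence c = [3, 5, 1, 10, 0].
  Check: interpolating c through the α_i gives m(x) = 2 + 10·x (degree < 2) with m(α_i) = c_i for every i, so c is indeed a codeword.


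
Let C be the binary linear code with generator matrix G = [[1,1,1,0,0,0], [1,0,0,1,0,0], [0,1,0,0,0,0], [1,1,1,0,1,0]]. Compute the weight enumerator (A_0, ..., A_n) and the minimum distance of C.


Weight distribution: A_0 = 1, A_1 = 2, A_2 = 4, A_3 = 6, A_4 = 3. Minimum distance d = 1.

Enumerate all 2^4 = 16 messages m ∈ F_2^4.
For each, compute codeword c = mG in F_2^6, then tally its weight.
  m = 0000 → c = 000000, weight = 0.
  m = 1000 → c = 111000, weight = 3.
  m = 0100 → c = 100100, weight = 2.
  m = 1100 → c = 011100, weight = 3.
  m = 0010 → c = 010000, weight = 1.
  m = 1010 → c = 101000, weight = 2.
  m = 0110 → c = 110100, weight = 3.
  m = 1110 → c = 001100, weight = 2.
  m = 0001 → c = 111010, weight = 4.
  m = 1001 → c = 000010, weight = 1.
  m = 0101 → c = 011110, weight = 4.
  m = 1101 → c = 100110, weight = 3.
  m = 0011 → c = 101010, weight = 3.
  m = 1011 → c = 010010, weight = 2.
  m = 0111 → c = 001110, weight = 3.
  m = 1111 → c = 110110, weight = 4.
Tally weights:
  weight 0: 1 codewords.
  weight 1: 2 codewords.
  weight 2: 4 codewords.
  weight 3: 6 codewords.
  weight 4: 3 codewords.
Minimum distance d = smallest w > 0 with A_w > 0 = 1.
Sanity: Σ A_w = 16 = 2^4 = 16 ✓.


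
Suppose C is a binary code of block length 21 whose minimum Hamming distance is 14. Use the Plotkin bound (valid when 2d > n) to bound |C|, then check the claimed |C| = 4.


Plotkin bound M ≤ 4; given |C| = 4 ≤ bound (satisfied).

Check applicability: 2d = 28, n = 21.
2d − n = 7 > 0, so Plotkin applies.
Compute d/(2d−n) = 14/7 ≈ 2.0000.
⌊d/(2d−n)⌋ = 2.
Plotkin bound: M ≤ 2·2 = 4.
Given |C| = 4, check: satisfied.
This |C| is at the Plotkin bound.


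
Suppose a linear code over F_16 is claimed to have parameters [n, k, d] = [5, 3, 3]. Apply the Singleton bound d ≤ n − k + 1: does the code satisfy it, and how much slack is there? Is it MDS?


Singleton RHS = n − k + 1 = 3, slack = 0, bound satisfied, MDS.

Singleton bound: d ≤ n − k + 1.
Here n = 5, k = 3, so n − k + 1 = 3.
Given d = 3, check d ≤ 3: YES.
Slack = (n − k + 1) − d = 0.
The code is MDS (slack = 0).
Description: the claimed parameters are [5, 3, 3]_16; such a code would be MDS (meets Singleton bound).


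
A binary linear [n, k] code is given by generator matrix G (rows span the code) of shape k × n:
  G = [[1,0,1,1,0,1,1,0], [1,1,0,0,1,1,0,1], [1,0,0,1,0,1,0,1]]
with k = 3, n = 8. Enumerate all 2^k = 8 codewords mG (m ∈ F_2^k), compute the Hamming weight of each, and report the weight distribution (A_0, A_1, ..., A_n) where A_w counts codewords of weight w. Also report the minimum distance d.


Weight distribution: A_0 = 1, A_3 = 2, A_4 = 1, A_5 = 2, A_6 = 2. Minimum distance d = 3.

Enumerate all 2^3 = 8 messages m ∈ F_2^3.
For each, compute codeword c = mG in F_2^8, then tally its weight.
  m = 000 → c = 00000000, weight = 0.
  m = 100 → c = 10110110, weight = 5.
  m = 010 → c = 11001101, weight = 5.
  m = 110 → c = 01111011, weight = 6.
  m = 001 → c = 10010101, weight = 4.
  m = 101 → c = 00100011, weight = 3.
  m = 011 → c = 01011000, weight = 3.
  m = 111 → c = 11101110, weight = 6.
Tally weights:
  weight 0: 1 codewords.
  weight 3: 2 codewords.
  weight 4: 1 codewords.
  weight 5: 2 codewords.
  weight 6: 2 codewords.
Minimum distance d = smallest w > 0 with A_w > 0 = 3.
Sanity: Σ A_w = 8 = 2^3 = 8 ✓.


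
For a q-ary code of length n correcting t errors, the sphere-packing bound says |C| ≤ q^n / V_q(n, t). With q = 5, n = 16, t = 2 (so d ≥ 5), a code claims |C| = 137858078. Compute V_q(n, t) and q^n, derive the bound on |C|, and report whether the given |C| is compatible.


V_q(n, t) = 1985, q^n = 152587890625, Hamming bound = 76870473, |C| = 137858078 > bound (violated).

Step 1: Compute V_q(n, t) = Σ_{j=0}^2 C(n, j) (q−1)^j.
  j = 0: C(16,0)·(4)^0 = 1·1 = 1.
  j = 1: C(16,1)·(4)^1 = 16·4 = 64.
  j = 2: C(16,2)·(4)^2 = 120·16 = 1920.
  V_q(n, t) = 1 + 64 + 1920 = 1985.
Step 2: q^n = 5^16 = 152587890625.
Step 3: Hamming bound ⌊q^n / V_q(n,t)⌋ = ⌊152587890625/1985⌋ = 76870473.
Step 4: Compare |C| = 137858078 to 76870473: violated.
The claimed |C| lies above the Hamming bound, so no 5-ary code of length 16 with d ≥ 5 can have 137858078 codewords.


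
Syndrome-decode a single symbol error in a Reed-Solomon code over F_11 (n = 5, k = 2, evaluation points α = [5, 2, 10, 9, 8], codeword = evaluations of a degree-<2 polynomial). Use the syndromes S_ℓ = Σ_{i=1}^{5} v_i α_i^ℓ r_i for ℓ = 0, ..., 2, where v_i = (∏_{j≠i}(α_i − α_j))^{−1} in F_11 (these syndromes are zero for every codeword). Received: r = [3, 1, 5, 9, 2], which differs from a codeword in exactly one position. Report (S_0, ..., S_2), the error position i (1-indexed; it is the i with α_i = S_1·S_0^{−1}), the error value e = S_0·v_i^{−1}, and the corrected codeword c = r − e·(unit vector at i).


S = (9, 7, 3), error at position 2, error magnitude e = 8, c = [3, 4, 5, 9, 2].

Step 1: column multipliers v_i = (∏_{j≠i}(α_i − α_j))^{−1} mod 11.
  i = 1 (α = 5): (5−2)(5−10)(5−9)(5−8) = 3·(−5)·(−4)·(−3) = −180 ≡ 7, so v_1 = 7^{−1} = 8 (mod 11).
  i = 2 (α = 2): (2−5)(2−10)(2−9)(2−8) = (−3)·(−8)·(−7)·(−6) = 1008 ≡ 7, so v_2 = 7^{−1} = 8 (mod 11).
  i = 3 (α = 10): (10−5)(10−2)(10−9)(10−8) = 5·8·1·2 = 80 ≡ 3, so v_3 = 3^{−1} = 4 (mod 11).
  i = 4 (α = 9): (9−5)(9−2)(9−10)(9−8) = 4·7·(−1)·1 = −28 ≡ 5, so v_4 = 5^{−1} = 9 (mod 11).
  i = 5 (α = 8): (8−5)(8−2)(8−10)(8−9) = 3·6·(−2)·(−1) = 36 ≡ 3, so v_5 = 3^{−1} = 4 (mod 11).
  v = [8, 8, 4, 9, 4].
Step 2: syndromes of r = [3, 1, 5, 9, 2] (all sums mod 11).
  S_0 = Σ v_i r_i = 8·3 + 8·1 + 4·5 + 9·9 + 4·2 = 141 ≡ 9.
  S_1 = Σ v_i α_i r_i = 8·5·3 + 8·2·1 + 4·10·5 + 9·9·9 + 4·8·2 = 1129 ≡ 7.
  α_i^2 mod 11 = [3, 4, 1, 4, 9].
  S_2 = Σ v_i α_i^2 r_i = 8·3·3 + 8·4·1 + 4·1·5 + 9·4·9 + 4·9·2 = 520 ≡ 3.
  S = (9, 7, 3) ≠ 0, so r is not a codeword (an error is present).
Step 3: locate the error. For a single error e at position i, S_ℓ = v_i·e·α_i^ℓ, so α_err = S_1/S_0.
  S_0^{−1} = 9^{−1} = 5 (mod 11), so α_err = 7·5 = 35 ≡ 2 = α_2. Error position i = 2.
  Consistency check: S_2/S_1 = 3·8 = 24 ≡ 2 = α_err ✓ (single-error assumption holds).
Step 4: error magnitude e = S_0/v_2 = S_0·∏_{j≠2}(α_2 − α_j) = 9·7 = 63 ≡ 8 (mod 11).
Step 5: correct position 2: c_2 = r_2 − e = 1 − 8 ≡ 4 (mod 11). Hence c = [3, 4, 5, 9, 2].
  Check: interpolating c through the α_i gives m(x) = 1 + 7·x (degree < 2) with m(α_i) = c_i for every i, so c is indeed a codeword.


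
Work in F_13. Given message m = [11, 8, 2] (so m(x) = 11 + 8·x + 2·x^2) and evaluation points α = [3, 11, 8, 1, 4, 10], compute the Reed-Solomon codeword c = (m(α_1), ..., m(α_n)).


c = [1, 3, 8, 8, 10, 5]

Message polynomial: m(x) = 11 + 8·x + 2·x^2 (mod 13).
For each evaluation point α_i, compute m(α_i) mod 13:
  α_1 = 3: Horner steps 2 → 1 → 1, so m(3) = 1.
  α_2 = 11: Horner steps 2 → 4 → 3, so m(11) = 3.
  α_3 = 8: Horner steps 2 → 11 → 8, so m(8) = 8.
  α_4 = 1: Horner steps 2 → 10 → 8, so m(1) = 8.
  α_5 = 4: Horner steps 2 → 3 → 10, so m(4) = 10.
  α_6 = 10: Horner steps 2 → 2 → 5, so m(10) = 5.
Codeword c = [1, 3, 8, 8, 10, 5] ∈ F_13^6.


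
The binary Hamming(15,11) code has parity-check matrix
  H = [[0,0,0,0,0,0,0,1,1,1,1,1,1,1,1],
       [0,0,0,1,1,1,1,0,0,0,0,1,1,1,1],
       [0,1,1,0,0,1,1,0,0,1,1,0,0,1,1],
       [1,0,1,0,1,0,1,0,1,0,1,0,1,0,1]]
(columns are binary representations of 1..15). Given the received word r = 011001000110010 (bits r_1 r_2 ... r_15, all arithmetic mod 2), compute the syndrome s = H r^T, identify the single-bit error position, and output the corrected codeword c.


s = (1, 0, 0, 0)^T, error position = 8, corrected codeword c = 011001010110010

Compute s = H r^T mod 2 one row at a time:
  s_1 = 0 + 0 + 1 + 1 + 0 + 0 + 1 + 0 = 3 ≡ 1 (mod 2).
  s_2 = 0 + 0 + 1 + 0 + 0 + 0 + 1 + 0 = 2 ≡ 0 (mod 2).
  s_3 = 1 + 1 + 1 + 0 + 1 + 1 + 1 + 0 = 6 ≡ 0 (mod 2).
  s_4 = 0 + 1 + 0 + 0 + 0 + 1 + 0 + 0 = 2 ≡ 0 (mod 2).
s = (1, 0, 0, 0)^T — this equals column 8 of H (binary 1000), so error is at position 8.
Correct: flip bit 8 of r = 011001000110010 to get c = 011001010110010.


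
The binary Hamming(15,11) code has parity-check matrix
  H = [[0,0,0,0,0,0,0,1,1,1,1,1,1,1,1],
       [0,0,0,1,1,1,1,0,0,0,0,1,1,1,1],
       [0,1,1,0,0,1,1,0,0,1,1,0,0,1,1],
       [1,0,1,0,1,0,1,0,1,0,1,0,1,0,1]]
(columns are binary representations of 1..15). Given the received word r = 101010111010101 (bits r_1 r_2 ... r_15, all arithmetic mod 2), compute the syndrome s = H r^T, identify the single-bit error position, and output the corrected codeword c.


s = (1, 0, 0, 0)^T, error position = 8, corrected codeword c = 101010101010101

Compute s = H r^T mod 2 one row at a time:
  s_1 = 1 + 1 + 0 + 1 + 0 + 1 + 0 + 1 = 5 ≡ 1 (mod 2).
  s_2 = 0 + 1 + 0 + 1 + 0 + 1 + 0 + 1 = 4 ≡ 0 (mod 2).
  s_3 = 0 + 1 + 0 + 1 + 0 + 1 + 0 + 1 = 4 ≡ 0 (mod 2).
  s_4 = 1 + 1 + 1 + 1 + 1 + 1 + 1 + 1 = 8 ≡ 0 (mod 2).
s = (1, 0, 0, 0)^T — this equals column 8 of H (binary 1000), so error is at position 8.
Correct: flip bit 8 of r = 101010111010101 to get c = 101010101010101.


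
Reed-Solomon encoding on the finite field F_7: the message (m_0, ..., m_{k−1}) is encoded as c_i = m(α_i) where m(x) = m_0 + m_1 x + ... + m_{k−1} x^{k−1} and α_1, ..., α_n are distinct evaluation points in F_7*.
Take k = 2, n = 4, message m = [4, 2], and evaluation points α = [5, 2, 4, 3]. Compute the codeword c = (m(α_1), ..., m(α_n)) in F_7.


c = [0, 1, 5, 3]

Message polynomial: m(x) = 4 + 2·x (mod 7).
For each evaluation point α_i, compute m(α_i) mod 7:
  α_1 = 5: Horner steps 2 → 0, so m(5) = 0.
  α_2 = 2: Horner steps 2 → 1, so m(2) = 1.
  α_3 = 4: Horner steps 2 → 5, so m(4) = 5.
  α_4 = 3: Horner steps 2 → 3, so m(3) = 3.
Codeword c = [0, 1, 5, 3] ∈ F_7^4.


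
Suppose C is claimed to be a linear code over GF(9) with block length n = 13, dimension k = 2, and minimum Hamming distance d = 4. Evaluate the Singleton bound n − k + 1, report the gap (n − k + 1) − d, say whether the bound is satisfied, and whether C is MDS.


Singleton RHS = n − k + 1 = 12, slack = 8, bound satisfied, not MDS.

Singleton bound: d ≤ n − k + 1.
Here n = 13, k = 2, so n − k + 1 = 12.
Given d = 4, check d ≤ 12: YES.
Slack = (n − k + 1) − d = 8.
The code is NOT MDS (slack = 8 > 0).
Description: the claimed parameters are [13, 2, 4]_9; such a code would be non-MDS.


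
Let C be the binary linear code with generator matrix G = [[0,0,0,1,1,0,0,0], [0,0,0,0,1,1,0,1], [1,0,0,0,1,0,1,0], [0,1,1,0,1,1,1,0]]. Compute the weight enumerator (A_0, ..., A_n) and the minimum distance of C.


Weight distribution: A_0 = 1, A_2 = 1, A_3 = 4, A_4 = 3, A_5 = 4, A_6 = 3. Minimum distance d = 2.

Enumerate all 2^4 = 16 messages m ∈ F_2^4.
For each, compute codeword c = mG in F_2^8, then tally its weight.
  m = 0000 → c = 00000000, weight = 0.
  m = 1000 → c = 00011000, weight = 2.
  m = 0100 → c = 00001101, weight = 3.
  m = 1100 → c = 00010101, weight = 3.
  m = 0010 → c = 10001010, weight = 3.
  m = 1010 → c = 10010010, weight = 3.
  m = 0110 → c = 10000111, weight = 4.
  m = 1110 → c = 10011111, weight = 6.
  m = 0001 → c = 01101110, weight = 5.
  m = 1001 → c = 01110110, weight = 5.
  m = 0101 → c = 01100011, weight = 4.
  m = 1101 → c = 01111011, weight = 6.
  m = 0011 → c = 11100100, weight = 4.
  m = 1011 → c = 11111100, weight = 6.
  m = 0111 → c = 11101001, weight = 5.
  m = 1111 → c = 11110001, weight = 5.
Tally weights:
  weight 0: 1 codewords.
  weight 2: 1 codewords.
  weight 3: 4 codewords.
  weight 4: 3 codewords.
  weight 5: 4 codewords.
  weight 6: 3 codewords.
Minimum distance d = smallest w > 0 with A_w > 0 = 2.
Sanity: Σ A_w = 16 = 2^4 = 16 ✓.


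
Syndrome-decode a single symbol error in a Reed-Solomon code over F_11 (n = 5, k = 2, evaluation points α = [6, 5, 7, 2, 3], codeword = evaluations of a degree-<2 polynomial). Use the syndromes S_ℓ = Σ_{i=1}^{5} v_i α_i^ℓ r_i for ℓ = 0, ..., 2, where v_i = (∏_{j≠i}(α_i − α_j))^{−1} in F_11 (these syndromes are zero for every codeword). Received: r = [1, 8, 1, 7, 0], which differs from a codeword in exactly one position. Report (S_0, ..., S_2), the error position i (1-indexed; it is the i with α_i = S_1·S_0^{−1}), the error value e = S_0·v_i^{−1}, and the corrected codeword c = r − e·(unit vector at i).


S = (1, 7, 5), error at position 3, error magnitude e = 7, c = [1, 8, 5, 7, 0].

Step 1: column multipliers v_i = (∏_{j≠i}(α_i − α_j))^{−1} mod 11.
  i = 1 (α = 6): (6−5)(6−7)(6−2)(6−3) = 1·(−1)·4·3 = −12 ≡ 10, so v_1 = 10^{−1} = 10 (mod 11).
  i = 2 (α = 5): (5−6)(5−7)(5−2)(5−3) = (−1)·(−2)·3·2 = 12 ≡ 1, so v_2 = 1^{−1} = 1 (mod 11).
  i = 3 (α = 7): (7−6)(7−5)(7−2)(7−3) = 1·2·5·4 = 40 ≡ 7, so v_3 = 7^{−1} = 8 (mod 11).
  i = 4 (α = 2): (2−6)(2−5)(2−7)(2−3) = (−4)·(−3)·(−5)·(−1) = 60 ≡ 5, so v_4 = 5^{−1} = 9 (mod 11).
  i = 5 (α = 3): (3−6)(3−5)(3−7)(3−2) = (−3)·(−2)·(−4)·1 = −24 ≡ 9, so v_5 = 9^{−1} = 5 (mod 11).
  v = [10, 1, 8, 9, 5].
Step 2: syndromes of r = [1, 8, 1, 7, 0] (all sums mod 11).
  S_0 = Σ v_i r_i = 10·1 + 1·8 + 8·1 + 9·7 + 5·0 = 89 ≡ 1.
  S_1 = Σ v_i α_i r_i = 10·6·1 + 1·5·8 + 8·7·1 + 9·2·7 + 5·3·0 = 282 ≡ 7.
  α_i^2 mod 11 = [3, 3, 5, 4, 9].
  S_2 = Σ v_i α_i^2 r_i = 10·3·1 + 1·3·8 + 8·5·1 + 9·4·7 + 5·9·0 = 346 ≡ 5.
  S = (1, 7, 5) ≠ 0, so r is not a codeword (an error is present).
Step 3: locate the error. For a single error e at position i, S_ℓ = v_i·e·α_i^ℓ, so α_err = S_1/S_0.
  S_0^{−1} = 1^{−1} = 1 (mod 11), so α_err = 7·1 = 7 ≡ 7 = α_3. Error position i = 3.
  Consistency check: S_2/S_1 = 5·8 = 40 ≡ 7 = α_err ✓ (single-error assumption holds).
Step 4: error magnitude e = S_0/v_3 = S_0·∏_{j≠3}(α_3 − α_j) = 1·7 = 7 ≡ 7 (mod 11).
Step 5: correct position 3: c_3 = r_3 − e = 1 − 7 ≡ 5 (mod 11). Hence c = [1, 8, 5, 7, 0].
  Check: interpolating c through the α_i gives m(x) = 10 + 4·x (degree < 2) with m(α_i) = c_i for every i, so c is indeed a codeword.


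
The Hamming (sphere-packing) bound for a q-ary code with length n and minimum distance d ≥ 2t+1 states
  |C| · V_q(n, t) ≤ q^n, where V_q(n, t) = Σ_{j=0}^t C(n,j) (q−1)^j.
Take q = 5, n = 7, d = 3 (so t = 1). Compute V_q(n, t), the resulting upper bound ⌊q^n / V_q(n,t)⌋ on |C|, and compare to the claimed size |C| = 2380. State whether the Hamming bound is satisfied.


V_q(n, t) = 29, q^n = 78125, Hamming bound = 2693, |C| = 2380 ≤ bound (satisfied).

Step 1: Compute V_q(n, t) = Σ_{j=0}^1 C(n, j) (q−1)^j.
  j = 0: C(7,0)·(4)^0 = 1·1 = 1.
  j = 1: C(7,1)·(4)^1 = 7·4 = 28.
  V_q(n, t) = 1 + 28 = 29.
Step 2: q^n = 5^7 = 78125.
Step 3: Hamming bound ⌊q^n / V_q(n,t)⌋ = ⌊78125/29⌋ = 2693.
Step 4: Compare |C| = 2380 to 2693: satisfied.
The claimed |C| lies below the Hamming bound.


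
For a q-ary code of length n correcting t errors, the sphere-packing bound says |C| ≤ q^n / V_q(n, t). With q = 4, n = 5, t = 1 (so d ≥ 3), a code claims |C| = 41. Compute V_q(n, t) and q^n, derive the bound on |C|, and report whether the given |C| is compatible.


V_q(n, t) = 16, q^n = 1024, Hamming bound = 64, |C| = 41 ≤ bound (satisfied).

Step 1: Compute V_q(n, t) = Σ_{j=0}^1 C(n, j) (q−1)^j.
  j = 0: C(5,0)·(3)^0 = 1·1 = 1.
  j = 1: C(5,1)·(3)^1 = 5·3 = 15.
  V_q(n, t) = 1 + 15 = 16.
Step 2: q^n = 4^5 = 1024.
Step 3: Hamming bound ⌊q^n / V_q(n,t)⌋ = ⌊1024/16⌋ = 64.
Step 4: Compare |C| = 41 to 64: satisfied.
The claimed |C| lies below the Hamming bound.


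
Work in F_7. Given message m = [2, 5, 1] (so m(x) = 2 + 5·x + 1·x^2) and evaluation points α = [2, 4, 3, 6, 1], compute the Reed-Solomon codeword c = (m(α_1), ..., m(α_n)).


c = [2, 3, 5, 5, 1]

Message polynomial: m(x) = 2 + 5·x + 1·x^2 (mod 7).
For each evaluation point α_i, compute m(α_i) mod 7:
  α_1 = 2: Horner steps 1 → 0 → 2, so m(2) = 2.
  α_2 = 4: Horner steps 1 → 2 → 3, so m(4) = 3.
  α_3 = 3: Horner steps 1 → 1 → 5, so m(3) = 5.
  α_4 = 6: Horner steps 1 → 4 → 5, so m(6) = 5.
  α_5 = 1: Horner steps 1 → 6 → 1, so m(1) = 1.
Codeword c = [2, 3, 5, 5, 1] ∈ F_7^5.


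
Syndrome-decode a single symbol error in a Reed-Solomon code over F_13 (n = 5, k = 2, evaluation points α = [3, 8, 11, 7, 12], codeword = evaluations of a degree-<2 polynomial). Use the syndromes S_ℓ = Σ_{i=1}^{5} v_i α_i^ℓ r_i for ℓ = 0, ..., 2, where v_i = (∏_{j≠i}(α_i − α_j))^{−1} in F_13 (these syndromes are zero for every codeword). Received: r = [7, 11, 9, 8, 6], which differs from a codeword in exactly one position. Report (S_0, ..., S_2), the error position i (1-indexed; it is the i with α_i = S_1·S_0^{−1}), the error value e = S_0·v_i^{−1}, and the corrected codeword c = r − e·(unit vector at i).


S = (4, 6, 9), error at position 2, error magnitude e = 6, c = [7, 5, 9, 8, 6].

Step 1: column multipliers v_i = (∏_{j≠i}(α_i − α_j))^{−1} mod 13.
  i = 1 (α = 3): (3−8)(3−11)(3−7)(3−12) = (−5)·(−8)·(−4)·(−9) = 1440 ≡ 10, so v_1 = 10^{−1} = 4 (mod 13).
  i = 2 (α = 8): (8−3)(8−11)(8−7)(8−12) = 5·(−3)·1·(−4) = 60 ≡ 8, so v_2 = 8^{−1} = 5 (mod 13).
  i = 3 (α = 11): (11−3)(11−8)(11−7)(11−12) = 8·3·4·(−1) = −96 ≡ 8, so v_3 = 8^{−1} = 5 (mod 13).
  i = 4 (α = 7): (7−3)(7−8)(7−11)(7−12) = 4·(−1)·(−4)·(−5) = −80 ≡ 11, so v_4 = 11^{−1} = 6 (mod 13).
  i = 5 (α = 12): (12−3)(12−8)(12−11)(12−7) = 9·4·1·5 = 180 ≡ 11, so v_5 = 11^{−1} = 6 (mod 13).
  v = [4, 5, 5, 6, 6].
Step 2: syndromes of r = [7, 11, 9, 8, 6] (all sums mod 13).
  S_0 = Σ v_i r_i = 4·7 + 5·11 + 5·9 + 6·8 + 6·6 = 212 ≡ 4.
  S_1 = Σ v_i α_i r_i = 4·3·7 + 5·8·11 + 5·11·9 + 6·7·8 + 6·12·6 = 1787 ≡ 6.
  α_i^2 mod 13 = [9, 12, 4, 10, 1].
  S_2 = Σ v_i α_i^2 r_i = 4·9·7 + 5·12·11 + 5·4·9 + 6·10·8 + 6·1·6 = 1608 ≡ 9.
  S = (4, 6, 9) ≠ 0, so r is not a codeword (an error is present).
Step 3: locate the error. For a single error e at position i, S_ℓ = v_i·e·α_i^ℓ, so α_err = S_1/S_0.
  S_0^{−1} = 4^{−1} = 10 (mod 13), so α_err = 6·10 = 60 ≡ 8 = α_2. Error position i = 2.
  Consistency check: S_2/S_1 = 9·11 = 99 ≡ 8 = α_err ✓ (single-error assumption holds).
Step 4: error magnitude e = S_0/v_2 = S_0·∏_{j≠2}(α_2 − α_j) = 4·8 = 32 ≡ 6 (mod 13).
Step 5: correct position 2: c_2 = r_2 − e = 11 − 6 ≡ 5 (mod 13). Hence c = [7, 5, 9, 8, 6].
  Check: interpolating c through the α_i gives m(x) = 3 + 10·x (degree < 2) with m(α_i) = c_i for every i, so c is indeed a codeword.


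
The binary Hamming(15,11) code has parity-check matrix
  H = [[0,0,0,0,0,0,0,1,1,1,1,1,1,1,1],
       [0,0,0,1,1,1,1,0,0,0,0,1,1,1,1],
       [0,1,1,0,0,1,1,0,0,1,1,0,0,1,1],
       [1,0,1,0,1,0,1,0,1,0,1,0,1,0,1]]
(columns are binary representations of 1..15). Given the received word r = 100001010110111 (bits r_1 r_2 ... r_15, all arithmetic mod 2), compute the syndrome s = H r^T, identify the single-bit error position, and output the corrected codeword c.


s = (0, 0, 1, 0)^T, error position = 2, corrected codeword c = 110001010110111

Compute s = H r^T mod 2 one row at a time:
  s_1 = 1 + 0 + 1 + 1 + 0 + 1 + 1 + 1 = 6 ≡ 0 (mod 2).
  s_2 = 0 + 0 + 1 + 0 + 0 + 1 + 1 + 1 = 4 ≡ 0 (mod 2).
  s_3 = 0 + 0 + 1 + 0 + 1 + 1 + 1 + 1 = 5 ≡ 1 (mod 2).
  s_4 = 1 + 0 + 0 + 0 + 0 + 1 + 1 + 1 = 4 ≡ 0 (mod 2).
s = (0, 0, 1, 0)^T — this equals column 2 of H (binary 0010), so error is at position 2.
Correct: flip bit 2 of r = 100001010110111 to get c = 110001010110111.


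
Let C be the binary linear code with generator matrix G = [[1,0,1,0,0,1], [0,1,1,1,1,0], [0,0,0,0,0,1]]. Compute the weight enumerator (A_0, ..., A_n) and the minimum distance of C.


Weight distribution: A_0 = 1, A_1 = 1, A_2 = 1, A_3 = 1, A_4 = 2, A_5 = 2. Minimum distance d = 1.

Enumerate all 2^3 = 8 messages m ∈ F_2^3.
For each, compute codeword c = mG in F_2^6, then tally its weight.
  m = 000 → c = 000000, weight = 0.
  m = 100 → c = 101001, weight = 3.
  m = 010 → c = 011110, weight = 4.
  m = 110 → c = 110111, weight = 5.
  m = 001 → c = 000001, weight = 1.
  m = 101 → c = 101000, weight = 2.
  m = 011 → c = 011111, weight = 5.
  m = 111 → c = 110110, weight = 4.
Tally weights:
  weight 0: 1 codewords.
  weight 1: 1 codewords.
  weight 2: 1 codewords.
  weight 3: 1 codewords.
  weight 4: 2 codewords.
  weight 5: 2 codewords.
Minimum distance d = smallest w > 0 with A_w > 0 = 1.
Sanity: Σ A_w = 8 = 2^3 = 8 ✓.


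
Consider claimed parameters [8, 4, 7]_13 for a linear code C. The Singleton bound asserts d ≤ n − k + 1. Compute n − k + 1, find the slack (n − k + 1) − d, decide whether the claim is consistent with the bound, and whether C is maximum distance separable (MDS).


Singleton RHS = n − k + 1 = 5, slack = -2, bound violated (no such code; not MDS).

Singleton bound: d ≤ n − k + 1.
Here n = 8, k = 4, so n − k + 1 = 5.
Given d = 7, check d ≤ 5: NO.
Slack = (n − k + 1) − d = -2.
The slack is negative: d = 7 exceeds n − k + 1 = 5 by 2, so the Singleton bound is violated and no linear [8, 4, 7]_13 code can exist. In particular it is not MDS (MDS requires d = n − k + 1 exactly).
Description: the claimed parameters are [8, 4, 7]_13; such a code would be impossible (violates the Singleton bound).


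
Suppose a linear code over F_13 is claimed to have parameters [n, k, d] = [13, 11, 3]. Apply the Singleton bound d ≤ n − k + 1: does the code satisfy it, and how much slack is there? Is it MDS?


Singleton RHS = n − k + 1 = 3, slack = 0, bound satisfied, MDS.

Singleton bound: d ≤ n − k + 1.
Here n = 13, k = 11, so n − k + 1 = 3.
Given d = 3, check d ≤ 3: YES.
Slack = (n − k + 1) − d = 0.
The code is MDS (slack = 0).
Description: the claimed parameters are [13, 11, 3]_13; such a code would be MDS (meets Singleton bound).


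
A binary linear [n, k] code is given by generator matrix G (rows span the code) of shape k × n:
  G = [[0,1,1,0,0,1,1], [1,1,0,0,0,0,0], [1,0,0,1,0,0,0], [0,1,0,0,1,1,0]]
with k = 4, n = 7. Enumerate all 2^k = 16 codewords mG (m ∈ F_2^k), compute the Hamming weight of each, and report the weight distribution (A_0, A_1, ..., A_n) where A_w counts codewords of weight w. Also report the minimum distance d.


Weight distribution: A_0 = 1, A_2 = 3, A_3 = 4, A_4 = 3, A_5 = 4, A_6 = 1. Minimum distance d = 2.

Enumerate all 2^4 = 16 messages m ∈ F_2^4.
For each, compute codeword c = mG in F_2^7, then tally its weight.
  m = 0000 → c = 0000000, weight = 0.
  m = 1000 → c = 0110011, weight = 4.
  m = 0100 → c = 1100000, weight = 2.
  m = 1100 → c = 1010011, weight = 4.
  m = 0010 → c = 1001000, weight = 2.
  m = 1010 → c = 1111011, weight = 6.
  m = 0110 → c = 0101000, weight = 2.
  m = 1110 → c = 0011011, weight = 4.
  m = 0001 → c = 0100110, weight = 3.
  m = 1001 → c = 0010101, weight = 3.
  m = 0101 → c = 1000110, weight = 3.
  m = 1101 → c = 1110101, weight = 5.
  m = 0011 → c = 1101110, weight = 5.
  m = 1011 → c = 1011101, weight = 5.
  m = 0111 → c = 0001110, weight = 3.
  m = 1111 → c = 0111101, weight = 5.
Tally weights:
  weight 0: 1 codewords.
  weight 2: 3 codewords.
  weight 3: 4 codewords.
  weight 4: 3 codewords.
  weight 5: 4 codewords.
  weight 6: 1 codewords.
Minimum distance d = smallest w > 0 with A_w > 0 = 2.
Sanity: Σ A_w = 16 = 2^4 = 16 ✓.


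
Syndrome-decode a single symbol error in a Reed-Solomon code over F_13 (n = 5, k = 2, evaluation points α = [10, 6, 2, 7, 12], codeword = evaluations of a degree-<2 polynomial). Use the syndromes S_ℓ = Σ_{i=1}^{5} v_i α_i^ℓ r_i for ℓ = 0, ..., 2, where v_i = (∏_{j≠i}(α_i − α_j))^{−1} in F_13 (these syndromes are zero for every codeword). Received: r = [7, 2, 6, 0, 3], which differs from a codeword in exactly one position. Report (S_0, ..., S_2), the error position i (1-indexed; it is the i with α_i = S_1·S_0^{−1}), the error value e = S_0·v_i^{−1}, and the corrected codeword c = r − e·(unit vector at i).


S = (9, 5, 10), error at position 3, error magnitude e = 9, c = [7, 2, 10, 0, 3].

Step 1: column multipliers v_i = (∏_{j≠i}(α_i − α_j))^{−1} mod 13.
  i = 1 (α = 10): (10−6)(10−2)(10−7)(10−12) = 4·8·3·(−2) = −192 ≡ 3, so v_1 = 3^{−1} = 9 (mod 13).
  i = 2 (α = 6): (6−10)(6−2)(6−7)(6−12) = (−4)·4·(−1)·(−6) = −96 ≡ 8, so v_2 = 8^{−1} = 5 (mod 13).
  i = 3 (α = 2): (2−10)(2−6)(2−7)(2−12) = (−8)·(−4)·(−5)·(−10) = 1600 ≡ 1, so v_3 = 1^{−1} = 1 (mod 13).
  i = 4 (α = 7): (7−10)(7−6)(7−2)(7−12) = (−3)·1·5·(−5) = 75 ≡ 10, so v_4 = 10^{−1} = 4 (mod 13).
  i = 5 (α = 12): (12−10)(12−6)(12−2)(12−7) = 2·6·10·5 = 600 ≡ 2, so v_5 = 2^{−1} = 7 (mod 13).
  v = [9, 5, 1, 4, 7].
Step 2: syndromes of r = [7, 2, 6, 0, 3] (all sums mod 13).
  S_0 = Σ v_i r_i = 9·7 + 5·2 + 1·6 + 4·0 + 7·3 = 100 ≡ 9.
  S_1 = Σ v_i α_i r_i = 9·10·7 + 5·6·2 + 1·2·6 + 4·7·0 + 7·12·3 = 954 ≡ 5.
  α_i^2 mod 13 = [9, 10, 4, 10, 1].
  S_2 = Σ v_i α_i^2 r_i = 9·9·7 + 5·10·2 + 1·4·6 + 4·10·0 + 7·1·3 = 712 ≡ 10.
  S = (9, 5, 10) ≠ 0, so r is not a codeword (an error is present).
Step 3: locate the error. For a single error e at position i, S_ℓ = v_i·e·α_i^ℓ, so α_err = S_1/S_0.
  S_0^{−1} = 9^{−1} = 3 (mod 13), so α_err = 5·3 = 15 ≡ 2 = α_3. Error position i = 3.
  Consistency check: S_2/S_1 = 10·8 = 80 ≡ 2 = α_err ✓ (single-error assumption holds).
Step 4: error magnitude e = S_0/v_3 = S_0·∏_{j≠3}(α_3 − α_j) = 9·1 = 9 ≡ 9 (mod 13).
Step 5: correct position 3: c_3 = r_3 − e = 6 − 9 ≡ 10 (mod 13). Hence c = [7, 2, 10, 0, 3].
  Check: interpolating c through the α_i gives m(x) = 1 + 11·x (degree < 2) with m(α_i) = c_i for every i, so c is indeed a codeword.


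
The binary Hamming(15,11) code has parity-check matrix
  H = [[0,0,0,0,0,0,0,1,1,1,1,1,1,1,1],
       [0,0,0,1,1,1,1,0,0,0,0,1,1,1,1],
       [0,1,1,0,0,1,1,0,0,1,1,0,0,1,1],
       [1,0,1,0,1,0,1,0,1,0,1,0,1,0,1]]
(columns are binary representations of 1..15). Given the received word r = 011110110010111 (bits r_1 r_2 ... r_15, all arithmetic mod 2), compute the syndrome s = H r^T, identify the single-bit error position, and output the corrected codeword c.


s = (1, 0, 0, 0)^T, error position = 8, corrected codeword c = 011110100010111

Compute s = H r^T mod 2 one row at a time:
  s_1 = 1 + 0 + 0 + 1 + 0 + 1 + 1 + 1 = 5 ≡ 1 (mod 2).
  s_2 = 1 + 1 + 0 + 1 + 0 + 1 + 1 + 1 = 6 ≡ 0 (mod 2).
  s_3 = 1 + 1 + 0 + 1 + 0 + 1 + 1 + 1 = 6 ≡ 0 (mod 2).
  s_4 = 0 + 1 + 1 + 1 + 0 + 1 + 1 + 1 = 6 ≡ 0 (mod 2).
s = (1, 0, 0, 0)^T — this equals column 8 of H (binary 1000), so error is at position 8.
Correct: flip bit 8 of r = 011110110010111 to get c = 011110100010111.


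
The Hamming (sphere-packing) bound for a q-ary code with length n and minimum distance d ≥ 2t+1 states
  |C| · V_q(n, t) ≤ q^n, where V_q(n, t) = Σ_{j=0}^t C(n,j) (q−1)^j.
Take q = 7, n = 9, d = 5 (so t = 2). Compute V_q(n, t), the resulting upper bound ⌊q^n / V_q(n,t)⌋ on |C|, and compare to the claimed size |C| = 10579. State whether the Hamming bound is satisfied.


V_q(n, t) = 1351, q^n = 40353607, Hamming bound = 29869, |C| = 10579 ≤ bound (satisfied).

Step 1: Compute V_q(n, t) = Σ_{j=0}^2 C(n, j) (q−1)^j.
  j = 0: C(9,0)·(6)^0 = 1·1 = 1.
  j = 1: C(9,1)·(6)^1 = 9·6 = 54.
  j = 2: C(9,2)·(6)^2 = 36·36 = 1296.
  V_q(n, t) = 1 + 54 + 1296 = 1351.
Step 2: q^n = 7^9 = 40353607.
Step 3: Hamming bound ⌊q^n / V_q(n,t)⌋ = ⌊40353607/1351⌋ = 29869.
Step 4: Compare |C| = 10579 to 29869: satisfied.
The claimed |C| lies below the Hamming bound.


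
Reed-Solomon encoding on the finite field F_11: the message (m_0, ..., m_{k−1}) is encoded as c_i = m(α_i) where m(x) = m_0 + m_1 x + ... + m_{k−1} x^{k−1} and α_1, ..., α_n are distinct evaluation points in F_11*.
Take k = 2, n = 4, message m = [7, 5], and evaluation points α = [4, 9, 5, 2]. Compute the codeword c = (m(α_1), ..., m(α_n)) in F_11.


c = [5, 8, 10, 6]

Message polynomial: m(x) = 7 + 5·x (mod 11).
For each evaluation point α_i, compute m(α_i) mod 11:
  α_1 = 4: Horner steps 5 → 5, so m(4) = 5.
  α_2 = 9: Horner steps 5 → 8, so m(9) = 8.
  α_3 = 5: Horner steps 5 → 10, so m(5) = 10.
  α_4 = 2: Horner steps 5 → 6, so m(2) = 6.
Codeword c = [5, 8, 10, 6] ∈ F_11^4.


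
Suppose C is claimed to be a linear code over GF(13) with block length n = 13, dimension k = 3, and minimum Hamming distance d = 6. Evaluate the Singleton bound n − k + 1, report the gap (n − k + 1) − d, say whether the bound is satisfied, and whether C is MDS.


Singleton RHS = n − k + 1 = 11, slack = 5, bound satisfied, not MDS.

Singleton bound: d ≤ n − k + 1.
Here n = 13, k = 3, so n − k + 1 = 11.
Given d = 6, check d ≤ 11: YES.
Slack = (n − k + 1) − d = 5.
The code is NOT MDS (slack = 5 > 0).
Description: the claimed parameters are [13, 3, 6]_13; such a code would be non-MDS.


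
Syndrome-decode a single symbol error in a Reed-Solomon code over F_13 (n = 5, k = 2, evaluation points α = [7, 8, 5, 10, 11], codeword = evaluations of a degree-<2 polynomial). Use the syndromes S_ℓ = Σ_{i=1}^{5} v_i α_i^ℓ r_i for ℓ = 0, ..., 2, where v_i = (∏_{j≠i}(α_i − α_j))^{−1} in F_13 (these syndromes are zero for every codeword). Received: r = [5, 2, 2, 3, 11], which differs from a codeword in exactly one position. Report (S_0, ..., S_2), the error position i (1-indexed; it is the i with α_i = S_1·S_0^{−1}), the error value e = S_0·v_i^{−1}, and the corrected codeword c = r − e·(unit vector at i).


S = (3, 11, 10), error at position 2, error magnitude e = 2, c = [5, 0, 2, 3, 11].

Step 1: column multipliers v_i = (∏_{j≠i}(α_i − α_j))^{−1} mod 13.
  i = 1 (α = 7): (7−8)(7−5)(7−10)(7−11) = (−1)·2·(−3)·(−4) = −24 ≡ 2, so v_1 = 2^{−1} = 7 (mod 13).
  i = 2 (α = 8): (8−7)(8−5)(8−10)(8−11) = 1·3·(−2)·(−3) = 18 ≡ 5, so v_2 = 5^{−1} = 8 (mod 13).
  i = 3 (α = 5): (5−7)(5−8)(5−10)(5−11) = (−2)·(−3)·(−5)·(−6) = 180 ≡ 11, so v_3 = 11^{−1} = 6 (mod 13).
  i = 4 (α = 10): (10−7)(10−8)(10−5)(10−11) = 3·2·5·(−1) = −30 ≡ 9, so v_4 = 9^{−1} = 3 (mod 13).
  i = 5 (α = 11): (11−7)(11−8)(11−5)(11−10) = 4·3·6·1 = 72 ≡ 7, so v_5 = 7^{−1} = 2 (mod 13).
  v = [7, 8, 6, 3, 2].
Step 2: syndromes of r = [5, 2, 2, 3, 11] (all sums mod 13).
  S_0 = Σ v_i r_i = 7·5 + 8·2 + 6·2 + 3·3 + 2·11 = 94 ≡ 3.
  S_1 = Σ v_i α_i r_i = 7·7·5 + 8·8·2 + 6·5·2 + 3·10·3 + 2·11·11 = 765 ≡ 11.
  α_i^2 mod 13 = [10, 12, 12, 9, 4].
  S_2 = Σ v_i α_i^2 r_i = 7·10·5 + 8·12·2 + 6·12·2 + 3·9·3 + 2·4·11 = 855 ≡ 10.
  S = (3, 11, 10) ≠ 0, so r is not a codeword (an error is present).
Step 3: locate the error. For a single error e at position i, S_ℓ = v_i·e·α_i^ℓ, so α_err = S_1/S_0.
  S_0^{−1} = 3^{−1} = 9 (mod 13), so α_err = 11·9 = 99 ≡ 8 = α_2. Error position i = 2.
  Consistency check: S_2/S_1 = 10·6 = 60 ≡ 8 = α_err ✓ (single-error assumption holds).
Step 4: error magnitude e = S_0/v_2 = S_0·∏_{j≠2}(α_2 − α_j) = 3·5 = 15 ≡ 2 (mod 13).
Step 5: correct position 2: c_2 = r_2 − e = 2 − 2 ≡ 0 (mod 13). Hence c = [5, 0, 2, 3, 11].
  Check: interpolating c through the α_i gives m(x) = 1 + 8·x (degree < 2) with m(α_i) = c_i for every i, so c is indeed a codeword.


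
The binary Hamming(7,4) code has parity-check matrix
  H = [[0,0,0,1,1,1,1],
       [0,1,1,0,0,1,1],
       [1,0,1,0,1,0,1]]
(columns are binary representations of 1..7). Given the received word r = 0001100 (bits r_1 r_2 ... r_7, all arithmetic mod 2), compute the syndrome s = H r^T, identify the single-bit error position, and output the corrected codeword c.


s = (0, 0, 1)^T, error position = 1, corrected codeword c = 1001100

Compute s = H r^T mod 2 one row at a time:
  s_1 = 1 + 1 + 0 + 0 = 2 ≡ 0 (mod 2).
  s_2 = 0 + 0 + 0 + 0 = 0 ≡ 0 (mod 2).
  s_3 = 0 + 0 + 1 + 0 = 1 ≡ 1 (mod 2).
s = (0, 0, 1)^T — this equals column 1 of H (binary 001), so error is at position 1.
Correct: flip bit 1 of r = 0001100 to get c = 1001100.


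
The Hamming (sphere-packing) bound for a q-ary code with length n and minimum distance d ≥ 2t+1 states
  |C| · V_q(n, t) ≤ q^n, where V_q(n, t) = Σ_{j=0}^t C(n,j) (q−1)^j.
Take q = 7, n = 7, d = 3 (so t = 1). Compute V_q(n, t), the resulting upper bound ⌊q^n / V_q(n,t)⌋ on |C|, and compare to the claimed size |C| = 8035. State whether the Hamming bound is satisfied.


V_q(n, t) = 43, q^n = 823543, Hamming bound = 19152, |C| = 8035 ≤ bound (satisfied).

Step 1: Compute V_q(n, t) = Σ_{j=0}^1 C(n, j) (q−1)^j.
  j = 0: C(7,0)·(6)^0 = 1·1 = 1.
  j = 1: C(7,1)·(6)^1 = 7·6 = 42.
  V_q(n, t) = 1 + 42 = 43.
Step 2: q^n = 7^7 = 823543.
Step 3: Hamming bound ⌊q^n / V_q(n,t)⌋ = ⌊823543/43⌋ = 19152.
Step 4: Compare |C| = 8035 to 19152: satisfied.
The claimed |C| lies below the Hamming bound.


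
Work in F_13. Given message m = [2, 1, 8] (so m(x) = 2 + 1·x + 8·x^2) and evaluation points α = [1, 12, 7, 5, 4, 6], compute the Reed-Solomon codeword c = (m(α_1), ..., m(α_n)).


c = [11, 9, 11, 12, 4, 10]

Message polynomial: m(x) = 2 + 1·x + 8·x^2 (mod 13).
For each evaluation point α_i, compute m(α_i) mod 13:
  α_1 = 1: Horner steps 8 → 9 → 11, so m(1) = 11.
  α_2 = 12: Horner steps 8 → 6 → 9, so m(12) = 9.
  α_3 = 7: Horner steps 8 → 5 → 11, so m(7) = 11.
  α_4 = 5: Horner steps 8 → 2 → 12, so m(5) = 12.
  α_5 = 4: Horner steps 8 → 7 → 4, so m(4) = 4.
  α_6 = 6: Horner steps 8 → 10 → 10, so m(6) = 10.
Codeword c = [11, 9, 11, 12, 4, 10] ∈ F_13^6.


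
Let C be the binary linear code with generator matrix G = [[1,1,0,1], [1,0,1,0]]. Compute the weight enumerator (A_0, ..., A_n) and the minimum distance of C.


Weight distribution: A_0 = 1, A_2 = 1, A_3 = 2. Minimum distance d = 2.

Enumerate all 2^2 = 4 messages m ∈ F_2^2.
For each, compute codeword c = mG in F_2^4, then tally its weight.
  m = 00 → c = 0000, weight = 0.
  m = 10 → c = 1101, weight = 3.
  m = 01 → c = 1010, weight = 2.
  m = 11 → c = 0111, weight = 3.
Tally weights:
  weight 0: 1 codewords.
  weight 2: 1 codewords.
  weight 3: 2 codewords.
Minimum distance d = smallest w > 0 with A_w > 0 = 2.
Sanity: Σ A_w = 4 = 2^2 = 4 ✓.


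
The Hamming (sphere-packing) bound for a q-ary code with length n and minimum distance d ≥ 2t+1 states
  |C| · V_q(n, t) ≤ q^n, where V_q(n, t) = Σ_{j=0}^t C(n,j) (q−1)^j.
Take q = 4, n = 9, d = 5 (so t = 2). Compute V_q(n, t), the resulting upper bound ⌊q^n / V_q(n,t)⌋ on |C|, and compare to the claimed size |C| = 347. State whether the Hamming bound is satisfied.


V_q(n, t) = 352, q^n = 262144, Hamming bound = 744, |C| = 347 ≤ bound (satisfied).

Step 1: Compute V_q(n, t) = Σ_{j=0}^2 C(n, j) (q−1)^j.
  j = 0: C(9,0)·(3)^0 = 1·1 = 1.
  j = 1: C(9,1)·(3)^1 = 9·3 = 27.
  j = 2: C(9,2)·(3)^2 = 36·9 = 324.
  V_q(n, t) = 1 + 27 + 324 = 352.
Step 2: q^n = 4^9 = 262144.
Step 3: Hamming bound ⌊q^n / V_q(n,t)⌋ = ⌊262144/352⌋ = 744.
Step 4: Compare |C| = 347 to 744: satisfied.
The claimed |C| lies below the Hamming bound.


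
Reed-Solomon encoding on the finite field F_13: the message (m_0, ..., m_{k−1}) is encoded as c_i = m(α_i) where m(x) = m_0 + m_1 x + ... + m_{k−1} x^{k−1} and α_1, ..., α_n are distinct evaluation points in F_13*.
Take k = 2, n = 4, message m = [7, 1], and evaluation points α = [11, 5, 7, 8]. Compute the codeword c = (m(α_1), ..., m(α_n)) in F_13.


c = [5, 12, 1, 2]

Message polynomial: m(x) = 7 + 1·x (mod 13).
For each evaluation point α_i, compute m(α_i) mod 13:
  α_1 = 11: Horner steps 1 → 5, so m(11) = 5.
  α_2 = 5: Horner steps 1 → 12, so m(5) = 12.
  α_3 = 7: Horner steps 1 → 1, so m(7) = 1.
  α_4 = 8: Horner steps 1 → 2, so m(8) = 2.
Codeword c = [5, 12, 1, 2] ∈ F_13^4.


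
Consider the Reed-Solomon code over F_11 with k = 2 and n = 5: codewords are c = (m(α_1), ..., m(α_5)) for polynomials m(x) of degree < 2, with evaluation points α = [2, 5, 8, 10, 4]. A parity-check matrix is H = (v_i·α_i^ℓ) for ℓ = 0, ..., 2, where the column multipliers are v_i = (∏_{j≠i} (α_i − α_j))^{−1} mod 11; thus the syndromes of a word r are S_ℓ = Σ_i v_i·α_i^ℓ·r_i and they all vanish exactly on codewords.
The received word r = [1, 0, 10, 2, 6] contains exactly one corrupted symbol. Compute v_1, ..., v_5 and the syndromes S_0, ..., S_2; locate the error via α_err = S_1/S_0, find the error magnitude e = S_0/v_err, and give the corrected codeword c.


S = (5, 9, 3), error at position 5, error magnitude e = 2, c = [1, 0, 10, 2, 4].

Step 1: column multipliers v_i = (∏_{j≠i}(α_i − α_j))^{−1} mod 11.
  i = 1 (α = 2): (2−5)(2−8)(2−10)(2−4) = (−3)·(−6)·(−8)·(−2) = 288 ≡ 2, so v_1 = 2^{−1} = 6 (mod 11).
  i = 2 (α = 5): (5−2)(5−8)(5−10)(5−4) = 3·(−3)·(−5)·1 = 45 ≡ 1, so v_2 = 1^{−1} = 1 (mod 11).
  i = 3 (α = 8): (8−2)(8−5)(8−10)(8−4) = 6·3·(−2)·4 = −144 ≡ 10, so v_3 = 10^{−1} = 10 (mod 11).
  i = 4 (α = 10): (10−2)(10−5)(10−8)(10−4) = 8·5·2·6 = 480 ≡ 7, so v_4 = 7^{−1} = 8 (mod 11).
  i = 5 (α = 4): (4−2)(4−5)(4−8)(4−10) = 2·(−1)·(−4)·(−6) = −48 ≡ 7, so v_5 = 7^{−1} = 8 (mod 11).
  v = [6, 1, 10, 8, 8].
Step 2: syndromes of r = [1, 0, 10, 2, 6] (all sums mod 11).
  S_0 = Σ v_i r_i = 6·1 + 1·0 + 10·10 + 8·2 + 8·6 = 170 ≡ 5.
  S_1 = Σ v_i α_i r_i = 6·2·1 + 1·5·0 + 10·8·10 + 8·10·2 + 8·4·6 = 1164 ≡ 9.
  α_i^2 mod 11 = [4, 3, 9, 1, 5].
  S_2 = Σ v_i α_i^2 r_i = 6·4·1 + 1·3·0 + 10·9·10 + 8·1·2 + 8·5·6 = 1180 ≡ 3.
  S = (5, 9, 3) ≠ 0, so r is not a codeword (an error is present).
Step 3: locate the error. For a single error e at position i, S_ℓ = v_i·e·α_i^ℓ, so α_err = S_1/S_0.
  S_0^{−1} = 5^{−1} = 9 (mod 11), so α_err = 9·9 = 81 ≡ 4 = α_5. Error position i = 5.
  Consistency check: S_2/S_1 = 3·5 = 15 ≡ 4 = α_err ✓ (single-error assumption holds).
Step 4: error magnitude e = S_0/v_5 = S_0·∏_{j≠5}(α_5 − α_j) = 5·7 = 35 ≡ 2 (mod 11).
Step 5: correct position 5: c_5 = r_5 − e = 6 − 2 ≡ 4 (mod 11). Hence c = [1, 0, 10, 2, 4].
  Check: interpolating c through the α_i gives m(x) = 9 + 7·x (degree < 2) with m(α_i) = c_i for every i, so c is indeed a codeword.
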